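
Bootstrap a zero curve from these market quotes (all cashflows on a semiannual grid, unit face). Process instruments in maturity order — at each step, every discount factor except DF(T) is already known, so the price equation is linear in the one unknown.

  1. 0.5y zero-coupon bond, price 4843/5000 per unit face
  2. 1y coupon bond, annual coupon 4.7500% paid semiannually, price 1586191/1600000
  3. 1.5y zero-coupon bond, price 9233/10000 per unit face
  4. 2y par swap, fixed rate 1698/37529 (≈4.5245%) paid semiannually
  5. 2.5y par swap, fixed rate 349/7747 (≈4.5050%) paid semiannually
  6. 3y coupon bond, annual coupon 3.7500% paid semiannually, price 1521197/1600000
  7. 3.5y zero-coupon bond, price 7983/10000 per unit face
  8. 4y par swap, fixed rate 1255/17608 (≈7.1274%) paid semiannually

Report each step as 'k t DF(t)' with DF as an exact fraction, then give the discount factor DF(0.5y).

step 1 [0.5y] zero: DF = P = 4843/5000 ≈ 0.968600
step 2 [1y] bond c/2=19/800: DF=(1586191/1600000 − 19/800·(0.968600))/(1+19/800) = 9459/10000 ≈ 0.945900
step 3 [1.5y] zero: DF = P = 9233/10000 ≈ 0.923300
step 4 [2y] swap r/2=849/37529: DF=(1 − 849/37529·(0.968600+0.945900+0.923300))/(1+849/37529) = 9151/10000 ≈ 0.915100
step 5 [2.5y] swap r/2=349/15494: DF=(1 − 349/15494·(0.968600+0.945900+0.923300+0.915100))/(1+349/15494) = 8953/10000 ≈ 0.895300
step 6 [3y] bond c/2=3/160: DF=(1521197/1600000 − 3/160·(0.968600+0.945900+0.923300+0.915100+0.895300))/(1+3/160) = 8477/10000 ≈ 0.847700
step 7 [3.5y] zero: DF = P = 7983/10000 ≈ 0.798300
step 8 [4y] swap r/2=1255/35216: DF=(1 − 1255/35216·(0.968600+0.945900+0.923300+0.915100+0.895300+0.847700+0.798300))/(1+1255/35216) = 749/1000 ≈ 0.749000

1 1/2 4843/5000
2 1 9459/10000
3 3/2 9233/10000
4 2 9151/10000
5 5/2 8953/10000
6 3 8477/10000
7 7/2 7983/10000
8 4 749/1000
DF(0.5y) = 4843/5000 ≈ 0.968600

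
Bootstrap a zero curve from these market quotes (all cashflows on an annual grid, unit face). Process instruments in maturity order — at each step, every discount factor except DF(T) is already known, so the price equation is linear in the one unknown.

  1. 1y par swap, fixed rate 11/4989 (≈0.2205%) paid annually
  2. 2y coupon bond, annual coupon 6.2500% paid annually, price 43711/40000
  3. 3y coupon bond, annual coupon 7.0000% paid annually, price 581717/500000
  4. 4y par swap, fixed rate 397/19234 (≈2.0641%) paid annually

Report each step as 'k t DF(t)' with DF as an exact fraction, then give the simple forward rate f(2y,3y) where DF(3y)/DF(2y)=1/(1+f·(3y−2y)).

1 1 4989/5000
2 2 4849/5000
3 3 4793/5000
4 4 4603/5000
f(2y,3y) = ((4849/5000)/(4793/5000) − 1)/(1) = 56/4793 ≈ 1.1684%

step 1 [1y] swap r/1=11/4989: DF=(1 − 11/4989·(0))/(1+11/4989) = 4989/5000 ≈ 0.997800
step 2 [2y] bond c/1=1/16: DF=(43711/40000 − 1/16·(0.997800))/(1+1/16) = 4849/5000 ≈ 0.969800
step 3 [3y] bond c/1=7/100: DF=(581717/500000 − 7/100·(0.997800+0.969800))/(1+7/100) = 4793/5000 ≈ 0.958600
step 4 [4y] swap r/1=397/19234: DF=(1 − 397/19234·(0.997800+0.969800+0.958600))/(1+397/19234) = 4603/5000 ≈ 0.920600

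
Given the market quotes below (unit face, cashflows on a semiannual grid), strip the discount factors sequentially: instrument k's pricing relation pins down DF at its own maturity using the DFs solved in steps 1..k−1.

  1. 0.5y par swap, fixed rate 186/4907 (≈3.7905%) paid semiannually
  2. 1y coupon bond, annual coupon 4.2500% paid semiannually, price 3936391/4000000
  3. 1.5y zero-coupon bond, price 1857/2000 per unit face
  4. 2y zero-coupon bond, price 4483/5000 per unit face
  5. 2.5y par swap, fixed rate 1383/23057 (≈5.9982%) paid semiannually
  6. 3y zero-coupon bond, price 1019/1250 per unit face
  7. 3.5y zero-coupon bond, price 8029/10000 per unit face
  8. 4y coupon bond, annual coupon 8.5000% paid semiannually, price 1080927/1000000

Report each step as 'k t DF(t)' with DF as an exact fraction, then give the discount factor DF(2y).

step 1 [0.5y] swap r/2=93/4907: DF=(1 − 93/4907·(0))/(1+93/4907) = 4907/5000 ≈ 0.981400
step 2 [1y] bond c/2=17/800: DF=(3936391/4000000 − 17/800·(0.981400))/(1+17/800) = 1179/1250 ≈ 0.943200
step 3 [1.5y] zero: DF = P = 1857/2000 ≈ 0.928500
step 4 [2y] zero: DF = P = 4483/5000 ≈ 0.896600
step 5 [2.5y] swap r/2=1383/46114: DF=(1 − 1383/46114·(0.981400+0.943200+0.928500+0.896600))/(1+1383/46114) = 8617/10000 ≈ 0.861700
step 6 [3y] zero: DF = P = 1019/1250 ≈ 0.815200
step 7 [3.5y] zero: DF = P = 8029/10000 ≈ 0.802900
step 8 [4y] bond c/2=17/400: DF=(1080927/1000000 − 17/400·(0.981400+0.943200+0.928500+0.896600+0.861700+0.815200+0.802900))/(1+17/400) = 7829/10000 ≈ 0.782900

1 1/2 4907/5000
2 1 1179/1250
3 3/2 1857/2000
4 2 4483/5000
5 5/2 8617/10000
6 3 1019/1250
7 7/2 8029/10000
8 4 7829/10000
DF(2y) = 4483/5000 ≈ 0.896600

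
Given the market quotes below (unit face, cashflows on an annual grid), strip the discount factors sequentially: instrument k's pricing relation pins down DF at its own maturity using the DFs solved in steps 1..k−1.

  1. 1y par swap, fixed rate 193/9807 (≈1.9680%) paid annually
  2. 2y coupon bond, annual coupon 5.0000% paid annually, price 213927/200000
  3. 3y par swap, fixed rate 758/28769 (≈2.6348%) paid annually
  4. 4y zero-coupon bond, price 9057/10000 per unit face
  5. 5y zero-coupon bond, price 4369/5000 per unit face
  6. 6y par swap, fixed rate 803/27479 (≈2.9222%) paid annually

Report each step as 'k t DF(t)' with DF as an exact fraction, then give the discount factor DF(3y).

1 1 9807/10000
2 2 243/250
3 3 4621/5000
4 4 9057/10000
5 5 4369/5000
6 6 4197/5000
DF(3y) = 4621/5000 ≈ 0.924200

step 1 [1y] swap r/1=193/9807: DF=(1 − 193/9807·(0))/(1+193/9807) = 9807/10000 ≈ 0.980700
step 2 [2y] bond c/1=1/20: DF=(213927/200000 − 1/20·(0.980700))/(1+1/20) = 243/250 ≈ 0.972000
step 3 [3y] swap r/1=758/28769: DF=(1 − 758/28769·(0.980700+0.972000))/(1+758/28769) = 4621/5000 ≈ 0.924200
step 4 [4y] zero: DF = P = 9057/10000 ≈ 0.905700
step 5 [5y] zero: DF = P = 4369/5000 ≈ 0.873800
step 6 [6y] swap r/1=803/27479: DF=(1 − 803/27479·(0.980700+0.972000+0.924200+0.905700+0.873800))/(1+803/27479) = 4197/5000 ≈ 0.839400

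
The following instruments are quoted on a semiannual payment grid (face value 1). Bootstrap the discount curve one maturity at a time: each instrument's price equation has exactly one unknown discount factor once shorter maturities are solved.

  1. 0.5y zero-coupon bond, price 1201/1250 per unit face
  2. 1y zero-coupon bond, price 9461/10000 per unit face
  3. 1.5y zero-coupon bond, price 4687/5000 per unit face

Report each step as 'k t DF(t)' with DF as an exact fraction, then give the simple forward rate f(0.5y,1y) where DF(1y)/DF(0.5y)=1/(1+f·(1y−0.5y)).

1 1/2 1201/1250
2 1 9461/10000
3 3/2 4687/5000
f(0.5y,1y) = ((1201/1250)/(9461/10000) − 1)/(1/2) = 294/9461 ≈ 3.1075%

step 1 [0.5y] zero: DF = P = 1201/1250 ≈ 0.960800
step 2 [1y] zero: DF = P = 9461/10000 ≈ 0.946100
step 3 [1.5y] zero: DF = P = 4687/5000 ≈ 0.937400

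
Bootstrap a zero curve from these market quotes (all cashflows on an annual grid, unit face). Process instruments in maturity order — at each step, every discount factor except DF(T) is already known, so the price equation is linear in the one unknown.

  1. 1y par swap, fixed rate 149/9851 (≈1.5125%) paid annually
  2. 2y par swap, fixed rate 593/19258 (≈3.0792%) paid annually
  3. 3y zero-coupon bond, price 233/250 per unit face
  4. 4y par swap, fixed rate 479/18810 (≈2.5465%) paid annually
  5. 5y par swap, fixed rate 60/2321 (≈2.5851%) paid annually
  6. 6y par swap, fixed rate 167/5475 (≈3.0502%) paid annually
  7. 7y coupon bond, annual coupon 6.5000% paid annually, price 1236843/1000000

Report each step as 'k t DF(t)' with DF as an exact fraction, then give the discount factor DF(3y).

1 1 9851/10000
2 2 9407/10000
3 3 233/250
4 4 4521/5000
5 5 22/25
6 6 833/1000
7 7 517/625
DF(3y) = 233/250 ≈ 0.932000

step 1 [1y] swap r/1=149/9851: DF=(1 − 149/9851·(0))/(1+149/9851) = 9851/10000 ≈ 0.985100
step 2 [2y] swap r/1=593/19258: DF=(1 − 593/19258·(0.985100))/(1+593/19258) = 9407/10000 ≈ 0.940700
step 3 [3y] zero: DF = P = 233/250 ≈ 0.932000
step 4 [4y] swap r/1=479/18810: DF=(1 − 479/18810·(0.985100+0.940700+0.932000))/(1+479/18810) = 4521/5000 ≈ 0.904200
step 5 [5y] swap r/1=60/2321: DF=(1 − 60/2321·(0.985100+0.940700+0.932000+0.904200))/(1+60/2321) = 22/25 ≈ 0.880000
step 6 [6y] swap r/1=167/5475: DF=(1 − 167/5475·(0.985100+0.940700+0.932000+0.904200+0.880000))/(1+167/5475) = 833/1000 ≈ 0.833000
step 7 [7y] bond c/1=13/200: DF=(1236843/1000000 − 13/200·(0.985100+0.940700+0.932000+0.904200+0.880000+0.833000))/(1+13/200) = 517/625 ≈ 0.827200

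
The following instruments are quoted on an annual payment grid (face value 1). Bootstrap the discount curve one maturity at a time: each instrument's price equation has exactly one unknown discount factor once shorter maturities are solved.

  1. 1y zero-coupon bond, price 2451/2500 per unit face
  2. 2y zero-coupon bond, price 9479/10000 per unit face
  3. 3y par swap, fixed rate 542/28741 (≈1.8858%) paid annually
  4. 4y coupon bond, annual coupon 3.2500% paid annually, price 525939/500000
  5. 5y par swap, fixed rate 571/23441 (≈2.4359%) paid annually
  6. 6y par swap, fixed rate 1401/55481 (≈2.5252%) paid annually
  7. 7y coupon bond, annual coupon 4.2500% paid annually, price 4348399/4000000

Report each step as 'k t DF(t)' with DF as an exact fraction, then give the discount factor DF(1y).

1 1 2451/2500
2 2 9479/10000
3 3 4729/5000
4 4 9283/10000
5 5 4429/5000
6 6 8599/10000
7 7 4083/5000
DF(1y) = 2451/2500 ≈ 0.980400

step 1 [1y] zero: DF = P = 2451/2500 ≈ 0.980400
step 2 [2y] zero: DF = P = 9479/10000 ≈ 0.947900
step 3 [3y] swap r/1=542/28741: DF=(1 − 542/28741·(0.980400+0.947900))/(1+542/28741) = 4729/5000 ≈ 0.945800
step 4 [4y] bond c/1=13/400: DF=(525939/500000 − 13/400·(0.980400+0.947900+0.945800))/(1+13/400) = 9283/10000 ≈ 0.928300
step 5 [5y] swap r/1=571/23441: DF=(1 − 571/23441·(0.980400+0.947900+0.945800+0.928300))/(1+571/23441) = 4429/5000 ≈ 0.885800
step 6 [6y] swap r/1=1401/55481: DF=(1 − 1401/55481·(0.980400+0.947900+0.945800+0.928300+0.885800))/(1+1401/55481) = 8599/10000 ≈ 0.859900
step 7 [7y] bond c/1=17/400: DF=(4348399/4000000 − 17/400·(0.980400+0.947900+0.945800+0.928300+0.885800+0.859900))/(1+17/400) = 4083/5000 ≈ 0.816600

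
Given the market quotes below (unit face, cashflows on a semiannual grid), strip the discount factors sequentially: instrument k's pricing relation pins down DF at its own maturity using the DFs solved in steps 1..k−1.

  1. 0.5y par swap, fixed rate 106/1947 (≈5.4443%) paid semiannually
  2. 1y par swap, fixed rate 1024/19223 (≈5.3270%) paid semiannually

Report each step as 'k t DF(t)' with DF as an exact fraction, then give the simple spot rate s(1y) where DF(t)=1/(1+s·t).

step 1 [0.5y] swap r/2=53/1947: DF=(1 − 53/1947·(0))/(1+53/1947) = 1947/2000 ≈ 0.973500
step 2 [1y] swap r/2=512/19223: DF=(1 − 512/19223·(0.973500))/(1+512/19223) = 593/625 ≈ 0.948800

1 1/2 1947/2000
2 1 593/625
s(1y) = (1/(593/625) − 1)/(1) = 32/593 ≈ 5.3963%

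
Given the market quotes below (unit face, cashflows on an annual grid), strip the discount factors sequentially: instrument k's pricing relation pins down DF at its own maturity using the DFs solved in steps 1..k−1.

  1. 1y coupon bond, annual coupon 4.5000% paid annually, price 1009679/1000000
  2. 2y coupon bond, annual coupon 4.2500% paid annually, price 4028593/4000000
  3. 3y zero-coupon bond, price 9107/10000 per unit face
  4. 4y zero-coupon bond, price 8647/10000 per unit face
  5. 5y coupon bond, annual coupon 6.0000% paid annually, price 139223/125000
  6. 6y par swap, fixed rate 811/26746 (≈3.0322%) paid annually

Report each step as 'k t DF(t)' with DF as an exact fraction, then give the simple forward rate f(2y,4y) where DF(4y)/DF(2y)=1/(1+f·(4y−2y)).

1 1 4831/5000
2 2 9267/10000
3 3 9107/10000
4 4 8647/10000
5 5 8431/10000
6 6 4189/5000
f(2y,4y) = ((9267/10000)/(8647/10000) − 1)/(2) = 310/8647 ≈ 3.5851%

step 1 [1y] bond c/1=9/200: DF=(1009679/1000000 − 9/200·(0))/(1+9/200) = 4831/5000 ≈ 0.966200
step 2 [2y] bond c/1=17/400: DF=(4028593/4000000 − 17/400·(0.966200))/(1+17/400) = 9267/10000 ≈ 0.926700
step 3 [3y] zero: DF = P = 9107/10000 ≈ 0.910700
step 4 [4y] zero: DF = P = 8647/10000 ≈ 0.864700
step 5 [5y] bond c/1=3/50: DF=(139223/125000 − 3/50·(0.966200+0.926700+0.910700+0.864700))/(1+3/50) = 8431/10000 ≈ 0.843100
step 6 [6y] swap r/1=811/26746: DF=(1 − 811/26746·(0.966200+0.926700+0.910700+0.864700+0.843100))/(1+811/26746) = 4189/5000 ≈ 0.837800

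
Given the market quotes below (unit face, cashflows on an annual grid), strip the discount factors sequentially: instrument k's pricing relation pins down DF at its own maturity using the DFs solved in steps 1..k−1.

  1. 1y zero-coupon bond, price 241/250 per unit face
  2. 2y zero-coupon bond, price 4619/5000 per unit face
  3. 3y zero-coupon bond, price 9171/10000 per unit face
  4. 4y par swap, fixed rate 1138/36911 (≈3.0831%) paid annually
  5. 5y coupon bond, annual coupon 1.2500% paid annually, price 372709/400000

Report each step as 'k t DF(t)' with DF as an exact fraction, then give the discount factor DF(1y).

step 1 [1y] zero: DF = P = 241/250 ≈ 0.964000
step 2 [2y] zero: DF = P = 4619/5000 ≈ 0.923800
step 3 [3y] zero: DF = P = 9171/10000 ≈ 0.917100
step 4 [4y] swap r/1=1138/36911: DF=(1 − 1138/36911·(0.964000+0.923800+0.917100))/(1+1138/36911) = 4431/5000 ≈ 0.886200
step 5 [5y] bond c/1=1/80: DF=(372709/400000 − 1/80·(0.964000+0.923800+0.917100+0.886200))/(1+1/80) = 8747/10000 ≈ 0.874700

1 1 241/250
2 2 4619/5000
3 3 9171/10000
4 4 4431/5000
5 5 8747/10000
DF(1y) = 241/250 ≈ 0.964000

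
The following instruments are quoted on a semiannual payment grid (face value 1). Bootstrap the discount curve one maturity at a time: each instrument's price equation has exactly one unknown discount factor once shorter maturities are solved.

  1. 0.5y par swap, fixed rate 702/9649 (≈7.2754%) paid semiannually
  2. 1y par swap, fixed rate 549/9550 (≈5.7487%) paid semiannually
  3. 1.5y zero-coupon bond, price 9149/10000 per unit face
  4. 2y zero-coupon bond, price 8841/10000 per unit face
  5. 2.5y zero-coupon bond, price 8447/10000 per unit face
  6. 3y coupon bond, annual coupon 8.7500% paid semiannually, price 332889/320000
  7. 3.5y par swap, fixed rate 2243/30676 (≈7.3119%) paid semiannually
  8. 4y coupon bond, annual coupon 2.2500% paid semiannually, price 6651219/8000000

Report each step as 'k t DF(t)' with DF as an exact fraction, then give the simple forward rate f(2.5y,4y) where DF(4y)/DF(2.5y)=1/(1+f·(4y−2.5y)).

1 1/2 9649/10000
2 1 9451/10000
3 3/2 9149/10000
4 2 8841/10000
5 5/2 8447/10000
6 3 4029/5000
7 7/2 7757/10000
8 4 7539/10000
f(2.5y,4y) = ((8447/10000)/(7539/10000) − 1)/(3/2) = 1816/22617 ≈ 8.0294%

step 1 [0.5y] swap r/2=351/9649: DF=(1 − 351/9649·(0))/(1+351/9649) = 9649/10000 ≈ 0.964900
step 2 [1y] swap r/2=549/19100: DF=(1 − 549/19100·(0.964900))/(1+549/19100) = 9451/10000 ≈ 0.945100
step 3 [1.5y] zero: DF = P = 9149/10000 ≈ 0.914900
step 4 [2y] zero: DF = P = 8841/10000 ≈ 0.884100
step 5 [2.5y] zero: DF = P = 8447/10000 ≈ 0.844700
step 6 [3y] bond c/2=7/160: DF=(332889/320000 − 7/160·(0.964900+0.945100+0.914900+0.884100+0.844700))/(1+7/160) = 4029/5000 ≈ 0.805800
step 7 [3.5y] swap r/2=2243/61352: DF=(1 − 2243/61352·(0.964900+0.945100+0.914900+0.884100+0.844700+0.805800))/(1+2243/61352) = 7757/10000 ≈ 0.775700
step 8 [4y] bond c/2=9/800: DF=(6651219/8000000 − 9/800·(0.964900+0.945100+0.914900+0.884100+0.844700+0.805800+0.775700))/(1+9/800) = 7539/10000 ≈ 0.753900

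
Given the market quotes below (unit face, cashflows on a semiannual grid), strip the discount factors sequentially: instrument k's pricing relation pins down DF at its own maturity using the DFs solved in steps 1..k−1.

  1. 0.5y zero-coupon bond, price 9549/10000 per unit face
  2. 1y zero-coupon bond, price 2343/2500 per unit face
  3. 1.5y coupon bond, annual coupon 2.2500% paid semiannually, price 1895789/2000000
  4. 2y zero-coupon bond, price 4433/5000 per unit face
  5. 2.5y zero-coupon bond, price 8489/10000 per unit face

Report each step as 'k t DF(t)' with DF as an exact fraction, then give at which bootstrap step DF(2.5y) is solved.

step 1 [0.5y] zero: DF = P = 9549/10000 ≈ 0.954900
step 2 [1y] zero: DF = P = 2343/2500 ≈ 0.937200
step 3 [1.5y] bond c/2=9/800: DF=(1895789/2000000 − 9/800·(0.954900+0.937200))/(1+9/800) = 9163/10000 ≈ 0.916300
step 4 [2y] zero: DF = P = 4433/5000 ≈ 0.886600
step 5 [2.5y] zero: DF = P = 8489/10000 ≈ 0.848900

1 1/2 9549/10000
2 1 2343/2500
3 3/2 9163/10000
4 2 4433/5000
5 5/2 8489/10000
DF(2.5y) is solved at step 5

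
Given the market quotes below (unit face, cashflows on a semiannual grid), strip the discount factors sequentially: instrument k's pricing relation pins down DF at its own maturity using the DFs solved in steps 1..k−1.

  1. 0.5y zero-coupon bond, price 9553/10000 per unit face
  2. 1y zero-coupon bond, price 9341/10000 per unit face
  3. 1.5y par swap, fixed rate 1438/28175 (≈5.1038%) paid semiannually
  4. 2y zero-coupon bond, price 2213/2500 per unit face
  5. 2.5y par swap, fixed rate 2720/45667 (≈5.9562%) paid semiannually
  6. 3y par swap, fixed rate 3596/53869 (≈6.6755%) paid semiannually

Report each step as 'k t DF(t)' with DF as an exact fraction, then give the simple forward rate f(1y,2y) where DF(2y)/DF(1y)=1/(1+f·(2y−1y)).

1 1/2 9553/10000
2 1 9341/10000
3 3/2 9281/10000
4 2 2213/2500
5 5/2 108/125
6 3 4101/5000
f(1y,2y) = ((9341/10000)/(2213/2500) − 1)/(1) = 489/8852 ≈ 5.5242%

step 1 [0.5y] zero: DF = P = 9553/10000 ≈ 0.955300
step 2 [1y] zero: DF = P = 9341/10000 ≈ 0.934100
step 3 [1.5y] swap r/2=719/28175: DF=(1 − 719/28175·(0.955300+0.934100))/(1+719/28175) = 9281/10000 ≈ 0.928100
step 4 [2y] zero: DF = P = 2213/2500 ≈ 0.885200
step 5 [2.5y] swap r/2=1360/45667: DF=(1 − 1360/45667·(0.955300+0.934100+0.928100+0.885200))/(1+1360/45667) = 108/125 ≈ 0.864000
step 6 [3y] swap r/2=1798/53869: DF=(1 − 1798/53869·(0.955300+0.934100+0.928100+0.885200+0.864000))/(1+1798/53869) = 4101/5000 ≈ 0.820200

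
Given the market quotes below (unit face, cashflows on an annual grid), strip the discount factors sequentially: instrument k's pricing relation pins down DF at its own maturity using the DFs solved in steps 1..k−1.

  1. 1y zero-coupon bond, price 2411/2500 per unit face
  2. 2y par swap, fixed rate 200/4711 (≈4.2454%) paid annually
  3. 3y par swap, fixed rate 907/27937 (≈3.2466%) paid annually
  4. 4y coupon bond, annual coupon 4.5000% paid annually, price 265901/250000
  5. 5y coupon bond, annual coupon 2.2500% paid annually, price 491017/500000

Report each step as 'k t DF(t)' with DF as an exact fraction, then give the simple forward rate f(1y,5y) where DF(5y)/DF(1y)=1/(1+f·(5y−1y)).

1 1 2411/2500
2 2 23/25
3 3 9093/10000
4 4 359/400
5 5 1099/1250
f(1y,5y) = ((2411/2500)/(1099/1250) − 1)/(4) = 213/8792 ≈ 2.4227%

step 1 [1y] zero: DF = P = 2411/2500 ≈ 0.964400
step 2 [2y] swap r/1=200/4711: DF=(1 − 200/4711·(0.964400))/(1+200/4711) = 23/25 ≈ 0.920000
step 3 [3y] swap r/1=907/27937: DF=(1 − 907/27937·(0.964400+0.920000))/(1+907/27937) = 9093/10000 ≈ 0.909300
step 4 [4y] bond c/1=9/200: DF=(265901/250000 − 9/200·(0.964400+0.920000+0.909300))/(1+9/200) = 359/400 ≈ 0.897500
step 5 [5y] bond c/1=9/400: DF=(491017/500000 − 9/400·(0.964400+0.920000+0.909300+0.897500))/(1+9/400) = 1099/1250 ≈ 0.879200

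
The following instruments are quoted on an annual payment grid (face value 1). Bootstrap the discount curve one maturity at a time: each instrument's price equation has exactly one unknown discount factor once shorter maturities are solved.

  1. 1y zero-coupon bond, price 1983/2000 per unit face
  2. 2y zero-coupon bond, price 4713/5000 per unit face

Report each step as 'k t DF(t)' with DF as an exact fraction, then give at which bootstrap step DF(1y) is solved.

step 1 [1y] zero: DF = P = 1983/2000 ≈ 0.991500
step 2 [2y] zero: DF = P = 4713/5000 ≈ 0.942600

1 1 1983/2000
2 2 4713/5000
DF(1y) is solved at step 1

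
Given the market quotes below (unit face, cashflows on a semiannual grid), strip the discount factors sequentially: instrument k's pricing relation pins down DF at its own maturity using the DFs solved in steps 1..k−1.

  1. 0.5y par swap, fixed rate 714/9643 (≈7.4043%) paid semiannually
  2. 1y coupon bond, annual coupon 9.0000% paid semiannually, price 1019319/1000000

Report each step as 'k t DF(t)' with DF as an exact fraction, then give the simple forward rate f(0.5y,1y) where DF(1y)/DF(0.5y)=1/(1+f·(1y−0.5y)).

step 1 [0.5y] swap r/2=357/9643: DF=(1 − 357/9643·(0))/(1+357/9643) = 9643/10000 ≈ 0.964300
step 2 [1y] bond c/2=9/200: DF=(1019319/1000000 − 9/200·(0.964300))/(1+9/200) = 9339/10000 ≈ 0.933900

1 1/2 9643/10000
2 1 9339/10000
f(0.5y,1y) = ((9643/10000)/(9339/10000) − 1)/(1/2) = 608/9339 ≈ 6.5103%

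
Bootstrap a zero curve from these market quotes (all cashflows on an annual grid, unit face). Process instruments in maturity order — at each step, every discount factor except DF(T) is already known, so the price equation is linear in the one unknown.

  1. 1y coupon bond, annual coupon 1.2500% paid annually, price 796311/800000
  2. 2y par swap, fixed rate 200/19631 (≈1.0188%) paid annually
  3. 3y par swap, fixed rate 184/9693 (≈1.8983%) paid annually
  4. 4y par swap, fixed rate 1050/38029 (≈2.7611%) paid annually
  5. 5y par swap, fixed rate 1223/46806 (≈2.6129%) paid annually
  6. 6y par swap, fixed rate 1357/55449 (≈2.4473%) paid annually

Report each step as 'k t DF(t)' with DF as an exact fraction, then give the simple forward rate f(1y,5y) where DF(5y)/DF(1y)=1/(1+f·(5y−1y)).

1 1 9831/10000
2 2 49/50
3 3 1181/1250
4 4 179/200
5 5 8777/10000
6 6 8643/10000
f(1y,5y) = ((9831/10000)/(8777/10000) − 1)/(4) = 527/17554 ≈ 3.0022%

step 1 [1y] bond c/1=1/80: DF=(796311/800000 − 1/80·(0))/(1+1/80) = 9831/10000 ≈ 0.983100
step 2 [2y] swap r/1=200/19631: DF=(1 − 200/19631·(0.983100))/(1+200/19631) = 49/50 ≈ 0.980000
step 3 [3y] swap r/1=184/9693: DF=(1 − 184/9693·(0.983100+0.980000))/(1+184/9693) = 1181/1250 ≈ 0.944800
step 4 [4y] swap r/1=1050/38029: DF=(1 − 1050/38029·(0.983100+0.980000+0.944800))/(1+1050/38029) = 179/200 ≈ 0.895000
step 5 [5y] swap r/1=1223/46806: DF=(1 − 1223/46806·(0.983100+0.980000+0.944800+0.895000))/(1+1223/46806) = 8777/10000 ≈ 0.877700
step 6 [6y] swap r/1=1357/55449: DF=(1 − 1357/55449·(0.983100+0.980000+0.944800+0.895000+0.877700))/(1+1357/55449) = 8643/10000 ≈ 0.864300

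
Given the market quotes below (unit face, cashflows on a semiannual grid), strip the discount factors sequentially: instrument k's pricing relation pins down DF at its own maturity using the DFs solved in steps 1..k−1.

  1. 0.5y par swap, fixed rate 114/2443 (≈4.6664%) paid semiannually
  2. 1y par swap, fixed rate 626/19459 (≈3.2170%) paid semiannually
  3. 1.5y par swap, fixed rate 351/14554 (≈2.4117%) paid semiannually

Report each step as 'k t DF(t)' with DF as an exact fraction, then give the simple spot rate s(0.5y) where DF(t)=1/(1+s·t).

step 1 [0.5y] swap r/2=57/2443: DF=(1 − 57/2443·(0))/(1+57/2443) = 2443/2500 ≈ 0.977200
step 2 [1y] swap r/2=313/19459: DF=(1 − 313/19459·(0.977200))/(1+313/19459) = 9687/10000 ≈ 0.968700
step 3 [1.5y] swap r/2=351/29108: DF=(1 − 351/29108·(0.977200+0.968700))/(1+351/29108) = 9649/10000 ≈ 0.964900

1 1/2 2443/2500
2 1 9687/10000
3 3/2 9649/10000
s(0.5y) = (1/(2443/2500) − 1)/(1/2) = 114/2443 ≈ 4.6664%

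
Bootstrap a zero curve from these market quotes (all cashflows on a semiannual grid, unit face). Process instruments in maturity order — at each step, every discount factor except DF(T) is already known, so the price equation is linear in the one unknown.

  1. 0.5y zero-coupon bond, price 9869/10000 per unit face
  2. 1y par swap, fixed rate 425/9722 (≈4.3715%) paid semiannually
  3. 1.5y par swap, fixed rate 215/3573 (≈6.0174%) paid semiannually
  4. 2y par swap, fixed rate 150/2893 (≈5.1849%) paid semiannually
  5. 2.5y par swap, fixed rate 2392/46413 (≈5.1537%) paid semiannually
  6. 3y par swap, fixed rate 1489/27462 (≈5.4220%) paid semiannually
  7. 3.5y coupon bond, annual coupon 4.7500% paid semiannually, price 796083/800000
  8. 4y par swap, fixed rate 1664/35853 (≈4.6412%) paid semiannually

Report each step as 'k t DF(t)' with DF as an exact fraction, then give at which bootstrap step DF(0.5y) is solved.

1 1/2 9869/10000
2 1 383/400
3 3/2 457/500
4 2 361/400
5 5/2 2201/2500
6 3 8511/10000
7 7/2 4223/5000
8 4 521/625
DF(0.5y) is solved at step 1

step 1 [0.5y] zero: DF = P = 9869/10000 ≈ 0.986900
step 2 [1y] swap r/2=425/19444: DF=(1 − 425/19444·(0.986900))/(1+425/19444) = 383/400 ≈ 0.957500
step 3 [1.5y] swap r/2=215/7146: DF=(1 − 215/7146·(0.986900+0.957500))/(1+215/7146) = 457/500 ≈ 0.914000
step 4 [2y] swap r/2=75/2893: DF=(1 − 75/2893·(0.986900+0.957500+0.914000))/(1+75/2893) = 361/400 ≈ 0.902500
step 5 [2.5y] swap r/2=1196/46413: DF=(1 − 1196/46413·(0.986900+0.957500+0.914000+0.902500))/(1+1196/46413) = 2201/2500 ≈ 0.880400
step 6 [3y] swap r/2=1489/54924: DF=(1 − 1489/54924·(0.986900+0.957500+0.914000+0.902500+0.880400))/(1+1489/54924) = 8511/10000 ≈ 0.851100
step 7 [3.5y] bond c/2=19/800: DF=(796083/800000 − 19/800·(0.986900+0.957500+0.914000+0.902500+0.880400+0.851100))/(1+19/800) = 4223/5000 ≈ 0.844600
step 8 [4y] swap r/2=832/35853: DF=(1 − 832/35853·(0.986900+0.957500+0.914000+0.902500+0.880400+0.851100+0.844600))/(1+832/35853) = 521/625 ≈ 0.833600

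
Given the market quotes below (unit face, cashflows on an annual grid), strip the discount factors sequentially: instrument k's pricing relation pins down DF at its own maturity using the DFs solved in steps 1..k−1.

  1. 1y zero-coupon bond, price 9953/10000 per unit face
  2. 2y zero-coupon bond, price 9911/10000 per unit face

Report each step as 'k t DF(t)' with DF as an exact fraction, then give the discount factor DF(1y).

1 1 9953/10000
2 2 9911/10000
DF(1y) = 9953/10000 ≈ 0.995300

step 1 [1y] zero: DF = P = 9953/10000 ≈ 0.995300
step 2 [2y] zero: DF = P = 9911/10000 ≈ 0.991100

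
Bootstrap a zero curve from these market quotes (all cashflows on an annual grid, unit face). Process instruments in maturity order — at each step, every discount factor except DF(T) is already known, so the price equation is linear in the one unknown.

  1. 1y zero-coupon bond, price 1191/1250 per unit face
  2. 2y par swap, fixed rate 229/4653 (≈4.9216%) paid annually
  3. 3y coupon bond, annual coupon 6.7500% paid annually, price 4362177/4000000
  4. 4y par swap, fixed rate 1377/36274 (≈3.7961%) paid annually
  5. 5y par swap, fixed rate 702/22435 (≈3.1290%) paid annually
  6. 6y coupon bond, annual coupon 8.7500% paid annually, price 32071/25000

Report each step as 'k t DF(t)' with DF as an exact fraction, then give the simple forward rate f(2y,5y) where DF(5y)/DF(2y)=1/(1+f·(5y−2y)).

1 1 1191/1250
2 2 2271/2500
3 3 9039/10000
4 4 8623/10000
5 5 2149/2500
6 6 4093/5000
f(2y,5y) = ((2271/2500)/(2149/2500) − 1)/(3) = 122/6447 ≈ 1.8924%

step 1 [1y] zero: DF = P = 1191/1250 ≈ 0.952800
step 2 [2y] swap r/1=229/4653: DF=(1 − 229/4653·(0.952800))/(1+229/4653) = 2271/2500 ≈ 0.908400
step 3 [3y] bond c/1=27/400: DF=(4362177/4000000 − 27/400·(0.952800+0.908400))/(1+27/400) = 9039/10000 ≈ 0.903900
step 4 [4y] swap r/1=1377/36274: DF=(1 − 1377/36274·(0.952800+0.908400+0.903900))/(1+1377/36274) = 8623/10000 ≈ 0.862300
step 5 [5y] swap r/1=702/22435: DF=(1 − 702/22435·(0.952800+0.908400+0.903900+0.862300))/(1+702/22435) = 2149/2500 ≈ 0.859600
step 6 [6y] bond c/1=7/80: DF=(32071/25000 − 7/80·(0.952800+0.908400+0.903900+0.862300+0.859600))/(1+7/80) = 4093/5000 ≈ 0.818600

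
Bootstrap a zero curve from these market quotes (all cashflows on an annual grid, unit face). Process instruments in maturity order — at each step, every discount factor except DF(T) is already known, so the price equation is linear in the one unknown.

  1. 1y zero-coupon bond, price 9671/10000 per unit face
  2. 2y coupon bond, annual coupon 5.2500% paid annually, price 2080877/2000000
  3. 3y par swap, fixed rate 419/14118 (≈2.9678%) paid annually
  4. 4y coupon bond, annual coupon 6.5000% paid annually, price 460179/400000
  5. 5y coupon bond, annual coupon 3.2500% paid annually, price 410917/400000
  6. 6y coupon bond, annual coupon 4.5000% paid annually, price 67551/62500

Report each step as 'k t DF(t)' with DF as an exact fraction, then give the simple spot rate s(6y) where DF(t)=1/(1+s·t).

step 1 [1y] zero: DF = P = 9671/10000 ≈ 0.967100
step 2 [2y] bond c/1=21/400: DF=(2080877/2000000 − 21/400·(0.967100))/(1+21/400) = 9403/10000 ≈ 0.940300
step 3 [3y] swap r/1=419/14118: DF=(1 − 419/14118·(0.967100+0.940300))/(1+419/14118) = 4581/5000 ≈ 0.916200
step 4 [4y] bond c/1=13/200: DF=(460179/400000 − 13/200·(0.967100+0.940300+0.916200))/(1+13/200) = 9079/10000 ≈ 0.907900
step 5 [5y] bond c/1=13/400: DF=(410917/400000 − 13/400·(0.967100+0.940300+0.916200+0.907900))/(1+13/400) = 351/400 ≈ 0.877500
step 6 [6y] bond c/1=9/200: DF=(67551/62500 − 9/200·(0.967100+0.940300+0.916200+0.907900+0.877500))/(1+9/200) = 4179/5000 ≈ 0.835800

1 1 9671/10000
2 2 9403/10000
3 3 4581/5000
4 4 9079/10000
5 5 351/400
6 6 4179/5000
s(6y) = (1/(4179/5000) − 1)/(6) = 821/25074 ≈ 3.2743%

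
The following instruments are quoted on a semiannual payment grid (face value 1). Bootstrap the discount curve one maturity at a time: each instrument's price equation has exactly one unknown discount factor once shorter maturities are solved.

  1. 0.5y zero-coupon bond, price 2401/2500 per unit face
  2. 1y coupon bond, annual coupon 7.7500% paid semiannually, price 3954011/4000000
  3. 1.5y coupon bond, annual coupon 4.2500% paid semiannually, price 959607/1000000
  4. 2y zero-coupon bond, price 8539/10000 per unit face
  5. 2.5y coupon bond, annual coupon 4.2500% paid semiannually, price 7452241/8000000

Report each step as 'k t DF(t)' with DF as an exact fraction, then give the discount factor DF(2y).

step 1 [0.5y] zero: DF = P = 2401/2500 ≈ 0.960400
step 2 [1y] bond c/2=31/800: DF=(3954011/4000000 − 31/800·(0.960400))/(1+31/800) = 4579/5000 ≈ 0.915800
step 3 [1.5y] bond c/2=17/800: DF=(959607/1000000 − 17/800·(0.960400+0.915800))/(1+17/800) = 4503/5000 ≈ 0.900600
step 4 [2y] zero: DF = P = 8539/10000 ≈ 0.853900
step 5 [2.5y] bond c/2=17/800: DF=(7452241/8000000 − 17/800·(0.960400+0.915800+0.900600+0.853900))/(1+17/800) = 4183/5000 ≈ 0.836600

1 1/2 2401/2500
2 1 4579/5000
3 3/2 4503/5000
4 2 8539/10000
5 5/2 4183/5000
DF(2y) = 8539/10000 ≈ 0.853900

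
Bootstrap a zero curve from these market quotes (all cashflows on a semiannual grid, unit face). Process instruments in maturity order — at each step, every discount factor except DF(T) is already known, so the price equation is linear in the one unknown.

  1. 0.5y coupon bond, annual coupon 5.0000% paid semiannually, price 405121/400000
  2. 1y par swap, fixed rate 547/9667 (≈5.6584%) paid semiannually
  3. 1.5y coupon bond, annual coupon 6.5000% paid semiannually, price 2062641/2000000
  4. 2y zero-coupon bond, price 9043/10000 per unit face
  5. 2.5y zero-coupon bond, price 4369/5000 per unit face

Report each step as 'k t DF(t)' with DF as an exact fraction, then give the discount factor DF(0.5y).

step 1 [0.5y] bond c/2=1/40: DF=(405121/400000 − 1/40·(0))/(1+1/40) = 9881/10000 ≈ 0.988100
step 2 [1y] swap r/2=547/19334: DF=(1 − 547/19334·(0.988100))/(1+547/19334) = 9453/10000 ≈ 0.945300
step 3 [1.5y] bond c/2=13/400: DF=(2062641/2000000 − 13/400·(0.988100+0.945300))/(1+13/400) = 469/500 ≈ 0.938000
step 4 [2y] zero: DF = P = 9043/10000 ≈ 0.904300
step 5 [2.5y] zero: DF = P = 4369/5000 ≈ 0.873800

1 1/2 9881/10000
2 1 9453/10000
3 3/2 469/500
4 2 9043/10000
5 5/2 4369/5000
DF(0.5y) = 9881/10000 ≈ 0.988100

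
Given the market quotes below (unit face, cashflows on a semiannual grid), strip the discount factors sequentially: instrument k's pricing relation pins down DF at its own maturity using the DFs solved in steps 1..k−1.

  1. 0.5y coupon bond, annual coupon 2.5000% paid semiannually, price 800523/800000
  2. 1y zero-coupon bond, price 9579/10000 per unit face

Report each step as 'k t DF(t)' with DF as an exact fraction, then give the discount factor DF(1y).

1 1/2 9883/10000
2 1 9579/10000
DF(1y) = 9579/10000 ≈ 0.957900

step 1 [0.5y] bond c/2=1/80: DF=(800523/800000 − 1/80·(0))/(1+1/80) = 9883/10000 ≈ 0.988300
step 2 [1y] zero: DF = P = 9579/10000 ≈ 0.957900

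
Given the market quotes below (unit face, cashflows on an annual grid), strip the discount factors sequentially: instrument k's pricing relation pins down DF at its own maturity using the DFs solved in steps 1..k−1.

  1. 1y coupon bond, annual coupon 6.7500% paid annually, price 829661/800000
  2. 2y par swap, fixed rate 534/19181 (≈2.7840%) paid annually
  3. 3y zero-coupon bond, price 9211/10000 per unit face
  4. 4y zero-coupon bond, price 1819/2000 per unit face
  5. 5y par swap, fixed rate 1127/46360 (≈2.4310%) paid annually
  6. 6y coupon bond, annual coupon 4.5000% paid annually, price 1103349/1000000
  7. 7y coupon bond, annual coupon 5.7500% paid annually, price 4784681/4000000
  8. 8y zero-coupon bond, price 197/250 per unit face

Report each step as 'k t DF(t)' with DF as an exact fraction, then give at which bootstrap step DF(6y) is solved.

1 1 1943/2000
2 2 4733/5000
3 3 9211/10000
4 4 1819/2000
5 5 8873/10000
6 6 4281/5000
7 7 333/400
8 8 197/250
DF(6y) is solved at step 6

step 1 [1y] bond c/1=27/400: DF=(829661/800000 − 27/400·(0))/(1+27/400) = 1943/2000 ≈ 0.971500
step 2 [2y] swap r/1=534/19181: DF=(1 − 534/19181·(0.971500))/(1+534/19181) = 4733/5000 ≈ 0.946600
step 3 [3y] zero: DF = P = 9211/10000 ≈ 0.921100
step 4 [4y] zero: DF = P = 1819/2000 ≈ 0.909500
step 5 [5y] swap r/1=1127/46360: DF=(1 − 1127/46360·(0.971500+0.946600+0.921100+0.909500))/(1+1127/46360) = 8873/10000 ≈ 0.887300
step 6 [6y] bond c/1=9/200: DF=(1103349/1000000 − 9/200·(0.971500+0.946600+0.921100+0.909500+0.887300))/(1+9/200) = 4281/5000 ≈ 0.856200
step 7 [7y] bond c/1=23/400: DF=(4784681/4000000 − 23/400·(0.971500+0.946600+0.921100+0.909500+0.887300+0.856200))/(1+23/400) = 333/400 ≈ 0.832500
step 8 [8y] zero: DF = P = 197/250 ≈ 0.788000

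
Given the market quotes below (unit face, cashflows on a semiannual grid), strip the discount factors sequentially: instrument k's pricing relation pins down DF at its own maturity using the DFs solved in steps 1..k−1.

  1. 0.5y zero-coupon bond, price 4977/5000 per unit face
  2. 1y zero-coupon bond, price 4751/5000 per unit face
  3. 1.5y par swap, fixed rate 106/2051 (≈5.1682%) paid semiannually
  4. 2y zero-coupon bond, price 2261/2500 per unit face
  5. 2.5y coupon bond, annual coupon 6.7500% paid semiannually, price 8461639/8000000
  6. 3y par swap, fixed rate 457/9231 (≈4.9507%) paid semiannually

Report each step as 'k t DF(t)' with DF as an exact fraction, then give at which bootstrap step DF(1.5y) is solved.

1 1/2 4977/5000
2 1 4751/5000
3 3/2 4629/5000
4 2 2261/2500
5 5/2 8999/10000
6 3 8629/10000
DF(1.5y) is solved at step 3

step 1 [0.5y] zero: DF = P = 4977/5000 ≈ 0.995400
step 2 [1y] zero: DF = P = 4751/5000 ≈ 0.950200
step 3 [1.5y] swap r/2=53/2051: DF=(1 − 53/2051·(0.995400+0.950200))/(1+53/2051) = 4629/5000 ≈ 0.925800
step 4 [2y] zero: DF = P = 2261/2500 ≈ 0.904400
step 5 [2.5y] bond c/2=27/800: DF=(8461639/8000000 − 27/800·(0.995400+0.950200+0.925800+0.904400))/(1+27/800) = 8999/10000 ≈ 0.899900
step 6 [3y] swap r/2=457/18462: DF=(1 − 457/18462·(0.995400+0.950200+0.925800+0.904400+0.899900))/(1+457/18462) = 8629/10000 ≈ 0.862900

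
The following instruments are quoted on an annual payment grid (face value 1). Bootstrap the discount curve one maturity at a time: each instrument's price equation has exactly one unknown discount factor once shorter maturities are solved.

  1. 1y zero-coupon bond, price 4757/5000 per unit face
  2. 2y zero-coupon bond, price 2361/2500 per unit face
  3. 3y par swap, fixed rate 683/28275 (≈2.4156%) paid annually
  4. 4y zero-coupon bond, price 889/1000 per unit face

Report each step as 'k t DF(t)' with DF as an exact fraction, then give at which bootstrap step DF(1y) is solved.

step 1 [1y] zero: DF = P = 4757/5000 ≈ 0.951400
step 2 [2y] zero: DF = P = 2361/2500 ≈ 0.944400
step 3 [3y] swap r/1=683/28275: DF=(1 − 683/28275·(0.951400+0.944400))/(1+683/28275) = 9317/10000 ≈ 0.931700
step 4 [4y] zero: DF = P = 889/1000 ≈ 0.889000

1 1 4757/5000
2 2 2361/2500
3 3 9317/10000
4 4 889/1000
DF(1y) is solved at step 1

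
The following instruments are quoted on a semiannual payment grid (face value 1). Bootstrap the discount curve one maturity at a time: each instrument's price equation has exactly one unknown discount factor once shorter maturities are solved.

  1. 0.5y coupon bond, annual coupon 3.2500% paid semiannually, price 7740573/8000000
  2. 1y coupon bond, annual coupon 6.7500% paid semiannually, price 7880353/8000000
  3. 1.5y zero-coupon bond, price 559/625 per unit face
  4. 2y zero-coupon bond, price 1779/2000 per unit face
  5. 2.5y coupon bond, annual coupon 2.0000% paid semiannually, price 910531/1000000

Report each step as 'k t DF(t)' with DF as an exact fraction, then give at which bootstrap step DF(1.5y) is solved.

1 1/2 9521/10000
2 1 4609/5000
3 3/2 559/625
4 2 1779/2000
5 5/2 8653/10000
DF(1.5y) is solved at step 3

step 1 [0.5y] bond c/2=13/800: DF=(7740573/8000000 − 13/800·(0))/(1+13/800) = 9521/10000 ≈ 0.952100
step 2 [1y] bond c/2=27/800: DF=(7880353/8000000 − 27/800·(0.952100))/(1+27/800) = 4609/5000 ≈ 0.921800
step 3 [1.5y] zero: DF = P = 559/625 ≈ 0.894400
step 4 [2y] zero: DF = P = 1779/2000 ≈ 0.889500
step 5 [2.5y] bond c/2=1/100: DF=(910531/1000000 − 1/100·(0.952100+0.921800+0.894400+0.889500))/(1+1/100) = 8653/10000 ≈ 0.865300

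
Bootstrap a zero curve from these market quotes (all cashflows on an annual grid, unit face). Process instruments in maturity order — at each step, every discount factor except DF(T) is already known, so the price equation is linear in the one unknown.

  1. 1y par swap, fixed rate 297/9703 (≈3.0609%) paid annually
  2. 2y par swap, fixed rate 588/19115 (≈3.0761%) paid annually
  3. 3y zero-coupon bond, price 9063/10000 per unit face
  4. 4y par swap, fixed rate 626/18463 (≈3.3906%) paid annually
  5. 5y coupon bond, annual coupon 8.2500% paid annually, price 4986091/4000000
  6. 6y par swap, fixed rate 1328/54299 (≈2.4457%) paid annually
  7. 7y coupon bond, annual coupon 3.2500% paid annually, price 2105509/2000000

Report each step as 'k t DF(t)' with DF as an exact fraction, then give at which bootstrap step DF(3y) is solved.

1 1 9703/10000
2 2 2353/2500
3 3 9063/10000
4 4 2187/2500
5 5 8701/10000
6 6 542/625
7 7 8487/10000
DF(3y) is solved at step 3

step 1 [1y] swap r/1=297/9703: DF=(1 − 297/9703·(0))/(1+297/9703) = 9703/10000 ≈ 0.970300
step 2 [2y] swap r/1=588/19115: DF=(1 − 588/19115·(0.970300))/(1+588/19115) = 2353/2500 ≈ 0.941200
step 3 [3y] zero: DF = P = 9063/10000 ≈ 0.906300
step 4 [4y] swap r/1=626/18463: DF=(1 − 626/18463·(0.970300+0.941200+0.906300))/(1+626/18463) = 2187/2500 ≈ 0.874800
step 5 [5y] bond c/1=33/400: DF=(4986091/4000000 − 33/400·(0.970300+0.941200+0.906300+0.874800))/(1+33/400) = 8701/10000 ≈ 0.870100
step 6 [6y] swap r/1=1328/54299: DF=(1 − 1328/54299·(0.970300+0.941200+0.906300+0.874800+0.870100))/(1+1328/54299) = 542/625 ≈ 0.867200
step 7 [7y] bond c/1=13/400: DF=(2105509/2000000 − 13/400·(0.970300+0.941200+0.906300+0.874800+0.870100+0.867200))/(1+13/400) = 8487/10000 ≈ 0.848700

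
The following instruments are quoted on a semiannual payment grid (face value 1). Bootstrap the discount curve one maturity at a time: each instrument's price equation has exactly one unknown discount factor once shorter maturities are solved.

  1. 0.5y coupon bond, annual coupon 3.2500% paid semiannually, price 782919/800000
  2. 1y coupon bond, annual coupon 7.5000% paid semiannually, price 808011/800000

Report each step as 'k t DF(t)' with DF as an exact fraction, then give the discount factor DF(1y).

step 1 [0.5y] bond c/2=13/800: DF=(782919/800000 − 13/800·(0))/(1+13/800) = 963/1000 ≈ 0.963000
step 2 [1y] bond c/2=3/80: DF=(808011/800000 − 3/80·(0.963000))/(1+3/80) = 9387/10000 ≈ 0.938700

1 1/2 963/1000
2 1 9387/10000
DF(1y) = 9387/10000 ≈ 0.938700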